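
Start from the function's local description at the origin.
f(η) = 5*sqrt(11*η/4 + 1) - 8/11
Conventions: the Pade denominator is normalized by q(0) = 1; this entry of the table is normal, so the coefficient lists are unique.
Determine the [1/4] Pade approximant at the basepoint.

The Pade approximant has numerator coefficients [47/11, 61814361/5452760]; denominator coefficients [1, 1423367/1363190, -10013113/17448832, 38901137/69795328, -2258096071/4466900992].

Taylor coefficients needed (expand at 0): a_0 = 47/11, a_1 = 55/8, a_2 = -605/128, a_3 = 6655/1024, a_4 = -366025/32768, a_5 = 5636785/262144.
Write the denominator as Q(η) = 1 + q1*η + q2*η^2 + q3*η^3 + q4*η^4. Requiring Q*f - P = O(η^6) with deg P <= 1 kills the coefficients of η^2..η^5 in Q*f:
  η^2: a_2 + q1*a_1 + q2*a_0 = 0, i.e. -605/128 + (55/8)*q1 + (47/11)*q2 = 0.
  η^3: a_3 + q1*a_2 + q2*a_1 + q3*a_0 = 0, i.e. 6655/1024 + (-605/128)*q1 + (55/8)*q2 + (47/11)*q3 = 0.
  η^4: a_4 + q1*a_3 + q2*a_2 + q3*a_1 + q4*a_0 = 0, i.e. -366025/32768 + (6655/1024)*q1 + (-605/128)*q2 + (55/8)*q3 + (47/11)*q4 = 0.
  η^5: a_5 + q1*a_4 + q2*a_3 + q3*a_2 + q4*a_1 = 0, i.e. 5636785/262144 + (-366025/32768)*q1 + (6655/1024)*q2 + (-605/128)*q3 + (55/8)*q4 = 0.
Solving this linear system: q1 = 1423367/1363190, q2 = -10013113/17448832, q3 = 38901137/69795328, q4 = -2258096071/4466900992.
The numerator is Q*f truncated at degree 1: P0 = a_0 = 47/11; P1 = a_1 + q1*a_0 = 61814361/5452760.


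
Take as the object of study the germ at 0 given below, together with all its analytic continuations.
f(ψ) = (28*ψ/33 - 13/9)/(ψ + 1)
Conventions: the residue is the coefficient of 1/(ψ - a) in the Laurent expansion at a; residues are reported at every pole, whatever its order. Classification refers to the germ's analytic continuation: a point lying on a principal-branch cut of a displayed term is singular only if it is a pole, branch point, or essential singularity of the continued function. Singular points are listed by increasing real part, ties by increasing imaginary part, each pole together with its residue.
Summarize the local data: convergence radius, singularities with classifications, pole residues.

Radius of convergence at 0: 1.
At -1: a pole of order 1; residue -227/99.

Denominator factor (ψ + 1): pole of order 1 at -1, modulus 1.
The radius of convergence is the smallest modulus among the singular points: 1.
At the order-1 pole -1 set g(ψ) = (ψ - (-1))*f(ψ) = 28*ψ/33 - 13/9.
Simple pole: residue = g(a) at a = -1, which is -227/99.


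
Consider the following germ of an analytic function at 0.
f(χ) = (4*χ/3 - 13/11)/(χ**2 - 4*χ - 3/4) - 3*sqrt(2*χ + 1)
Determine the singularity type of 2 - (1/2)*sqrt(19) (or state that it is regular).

The denominator factor χ**2 - 4*χ - 3/4 vanishes at 2 - (1/2)*sqrt(19) and appears to the power 1; the numerator there equals 49/33 - (2/3)*sqrt(19), nonzero, and no other factor vanishes.
The branch terms are analytic at this point.
Hence a pole whose order is the multiplicity, 1.

The point is a pole of order 1.


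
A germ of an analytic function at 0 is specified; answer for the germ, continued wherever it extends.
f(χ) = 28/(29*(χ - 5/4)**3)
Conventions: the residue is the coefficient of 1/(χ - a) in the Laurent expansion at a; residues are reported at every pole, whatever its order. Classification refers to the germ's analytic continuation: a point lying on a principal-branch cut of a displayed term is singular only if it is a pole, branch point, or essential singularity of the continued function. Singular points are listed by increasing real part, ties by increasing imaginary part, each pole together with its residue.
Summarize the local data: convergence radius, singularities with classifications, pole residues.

Radius of convergence at 0: 5/4.
At 5/4: a pole of order 3; residue 0.

Denominator factor (χ - 5/4)^3: pole of order 3 at 5/4, modulus 5/4.
The radius of convergence is the smallest modulus among the singular points: 5/4.
At the order-3 pole 5/4 set g(χ) = (χ - (5/4))^3*f(χ) = 28/29.
Order-3 pole: residue = g''(a)/2; g''(5/4) = 0, so the residue is 0.


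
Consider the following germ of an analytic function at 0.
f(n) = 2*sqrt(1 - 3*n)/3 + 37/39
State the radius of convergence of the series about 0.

The radius of convergence is 1/3.

Branch term (2/3)*sqrt(1 - n/(1/3)): its argument vanishes at n = 1/3, a square-root branch point, modulus 1/3.
The radius of convergence is the smallest modulus among the singular points: 1/3.


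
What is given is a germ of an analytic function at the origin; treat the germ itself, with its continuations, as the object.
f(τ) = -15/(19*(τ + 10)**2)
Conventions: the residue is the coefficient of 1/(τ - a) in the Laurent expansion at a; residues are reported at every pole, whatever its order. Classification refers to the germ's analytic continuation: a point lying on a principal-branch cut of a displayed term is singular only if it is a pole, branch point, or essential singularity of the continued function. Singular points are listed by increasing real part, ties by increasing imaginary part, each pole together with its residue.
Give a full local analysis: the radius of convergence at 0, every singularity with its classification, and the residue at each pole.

Denominator factor (τ + 10)^2: pole of order 2 at -10, modulus 10.
The radius of convergence is the smallest modulus among the singular points: 10.
At the order-2 pole -10 set g(τ) = (τ - (-10))^2*f(τ) = -15/19.
Order-2 pole: residue = g'(a); g'(-10) = 0, so the residue is 0.

Radius of convergence at 0: 10.
At -10: a pole of order 2; residue 0.


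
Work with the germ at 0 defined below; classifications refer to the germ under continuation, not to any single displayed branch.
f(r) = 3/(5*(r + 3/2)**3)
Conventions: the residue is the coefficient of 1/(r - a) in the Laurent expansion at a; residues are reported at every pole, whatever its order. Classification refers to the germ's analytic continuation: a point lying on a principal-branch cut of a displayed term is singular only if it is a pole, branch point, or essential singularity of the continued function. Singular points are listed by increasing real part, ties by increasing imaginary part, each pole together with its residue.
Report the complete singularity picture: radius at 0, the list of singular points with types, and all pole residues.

Radius of convergence at 0: 3/2.
At -3/2: a pole of order 3; residue 0.

Denominator factor (r + 3/2)^3: pole of order 3 at -3/2, modulus 3/2.
The radius of convergence is the smallest modulus among the singular points: 3/2.
At the order-3 pole -3/2 set g(r) = (r - (-3/2))^3*f(r) = 3/5.
Order-3 pole: residue = g''(a)/2; g''(-3/2) = 0, so the residue is 0.


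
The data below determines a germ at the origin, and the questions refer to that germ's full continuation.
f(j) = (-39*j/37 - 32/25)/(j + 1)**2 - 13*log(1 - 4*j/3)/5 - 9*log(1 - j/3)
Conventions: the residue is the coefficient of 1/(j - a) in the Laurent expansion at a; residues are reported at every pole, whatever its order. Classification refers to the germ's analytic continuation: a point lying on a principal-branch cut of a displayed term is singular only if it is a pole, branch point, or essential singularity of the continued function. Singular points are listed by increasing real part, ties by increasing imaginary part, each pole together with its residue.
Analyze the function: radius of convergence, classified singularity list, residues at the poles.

Denominator factor (j + 1)^2: pole of order 2 at -1, modulus 1.
Branch term (-9)*log(1 - j/(3)): its argument vanishes at j = 3, a logarithmic branch point, modulus 3.
Branch term (-13/5)*log(1 - j/(3/4)): its argument vanishes at j = 3/4, a logarithmic branch point, modulus 3/4.
The radius of convergence is the smallest modulus among the singular points: 3/4.
The branch terms are analytic at -1 and contribute nothing to the residue; only the rational part matters.
At the order-2 pole -1 set g(j) = (j - (-1))^2*(rational part) = -39*j/37 - 32/25.
Order-2 pole: residue = g'(a); g'(-1) = -39/37, so the residue is -39/37.
List the singular points by increasing real part (a conjugate pair: the negative imaginary part first).

Radius of convergence at 0: 3/4.
At -1: a pole of order 2; residue -39/37.
At 3/4: a logarithmic branch point.
At 3: a logarithmic branch point.


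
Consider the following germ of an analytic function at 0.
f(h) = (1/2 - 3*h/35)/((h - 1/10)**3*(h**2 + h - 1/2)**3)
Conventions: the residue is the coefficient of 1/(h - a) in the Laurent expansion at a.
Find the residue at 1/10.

The residue is -36560000000/70174377.

At the order-3 pole 1/10 set g(h) = (h - (1/10))^3*f(h) = (1/2 - 3*h/35)/(h**2 + h - 1/2)**3.
Order-3 pole: residue = g''(a)/2; g''(1/10) = -73120000000/70174377, so the residue is -36560000000/70174377.


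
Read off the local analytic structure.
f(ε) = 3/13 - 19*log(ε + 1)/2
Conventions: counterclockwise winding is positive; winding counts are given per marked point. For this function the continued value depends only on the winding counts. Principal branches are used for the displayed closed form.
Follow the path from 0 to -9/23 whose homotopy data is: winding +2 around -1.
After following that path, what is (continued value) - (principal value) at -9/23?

The rational part is single-valued and drops out of the difference; each branch term changes only by its own monodromy.
(-19/2)*log(1 - ε/(-1)): each positive loop around -1 adds 2*pi*i to the log, so winding +2 contributes (-19/2)*(2)*2*pi*i = -(38)*pi*i.
Summing the contributions at ε = -9/23 gives -(38)*pi*i.

Continued minus principal equals -(38)*pi*i.


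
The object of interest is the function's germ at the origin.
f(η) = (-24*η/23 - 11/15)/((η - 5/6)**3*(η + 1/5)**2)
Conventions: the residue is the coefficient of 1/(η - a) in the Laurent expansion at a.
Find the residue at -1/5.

At the order-2 pole -1/5 set g(η) = (η - (-1/5))^2*f(η) = (-24*η/23 - 11/15)/(η - 5/6)**3.
Order-2 pole: residue = g'(a); g'(-1/5) = 49410000/21240983, so the residue is 49410000/21240983.

The residue is 49410000/21240983.


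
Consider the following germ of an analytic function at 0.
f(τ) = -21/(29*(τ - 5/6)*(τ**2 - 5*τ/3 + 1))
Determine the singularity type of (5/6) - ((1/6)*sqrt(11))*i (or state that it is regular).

The point is a pole of order 1.

The denominator factor τ**2 - 5*τ/3 + 1 vanishes at (5/6) - ((1/6)*sqrt(11))*i and appears to the power 1; the numerator there equals -21/29, nonzero, and no other factor vanishes.
Hence a pole whose order is the multiplicity, 1.


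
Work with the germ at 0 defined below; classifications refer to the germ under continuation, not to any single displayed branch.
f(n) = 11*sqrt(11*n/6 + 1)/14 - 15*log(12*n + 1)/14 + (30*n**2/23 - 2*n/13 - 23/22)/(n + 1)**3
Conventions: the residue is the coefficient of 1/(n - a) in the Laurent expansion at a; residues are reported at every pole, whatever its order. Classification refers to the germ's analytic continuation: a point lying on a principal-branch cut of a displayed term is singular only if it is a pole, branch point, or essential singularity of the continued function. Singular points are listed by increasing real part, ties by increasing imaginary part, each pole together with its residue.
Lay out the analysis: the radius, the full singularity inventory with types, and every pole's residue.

Radius of convergence at 0: 1/12.
At -1: a pole of order 3; residue 30/23.
At -6/11: an algebraic (square-root) branch point.
At -1/12: a logarithmic branch point.

Denominator factor (n + 1)^3: pole of order 3 at -1, modulus 1.
Branch term (-15/14)*log(1 - n/(-1/12)): its argument vanishes at n = -1/12, a logarithmic branch point, modulus 1/12.
Branch term (11/14)*sqrt(1 - n/(-6/11)): its argument vanishes at n = -6/11, a square-root branch point, modulus 6/11.
The radius of convergence is the smallest modulus among the singular points: 1/12.
The branch terms are analytic at -1 and contribute nothing to the residue; only the rational part matters.
At the order-3 pole -1 set g(n) = (n - (-1))^3*(rational part) = 30*n**2/23 - 2*n/13 - 23/22.
Order-3 pole: residue = g''(a)/2; g''(-1) = 60/23, so the residue is 30/23.
List the singular points by increasing real part (a conjugate pair: the negative imaginary part first).


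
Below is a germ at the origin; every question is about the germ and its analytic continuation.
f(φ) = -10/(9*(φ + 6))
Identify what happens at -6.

The denominator factor φ + 6 vanishes at -6 and appears to the power 1; the numerator there equals -10/9, nonzero, and no other factor vanishes.
Hence a pole whose order is the multiplicity, 1.

The point is a pole of order 1.


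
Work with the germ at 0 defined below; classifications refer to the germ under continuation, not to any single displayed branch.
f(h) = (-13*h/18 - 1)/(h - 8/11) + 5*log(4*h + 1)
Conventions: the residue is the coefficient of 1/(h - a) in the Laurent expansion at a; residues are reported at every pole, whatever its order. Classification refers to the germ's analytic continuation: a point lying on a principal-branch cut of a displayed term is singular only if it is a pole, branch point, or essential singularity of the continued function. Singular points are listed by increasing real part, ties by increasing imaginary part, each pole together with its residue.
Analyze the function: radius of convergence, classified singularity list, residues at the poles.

Radius of convergence at 0: 1/4.
At -1/4: a logarithmic branch point.
At 8/11: a pole of order 1; residue -151/99.

Denominator factor (h - 8/11): pole of order 1 at 8/11, modulus 8/11.
Branch term (5)*log(1 - h/(-1/4)): its argument vanishes at h = -1/4, a logarithmic branch point, modulus 1/4.
The radius of convergence is the smallest modulus among the singular points: 1/4.
The branch term is analytic at 8/11 and contributes nothing to the residue; only the rational part matters.
At the order-1 pole 8/11 set g(h) = (h - (8/11))*(rational part) = -13*h/18 - 1.
Simple pole: residue = g(a) at a = 8/11, which is -151/99.
List the singular points by increasing real part (a conjugate pair: the negative imaginary part first).


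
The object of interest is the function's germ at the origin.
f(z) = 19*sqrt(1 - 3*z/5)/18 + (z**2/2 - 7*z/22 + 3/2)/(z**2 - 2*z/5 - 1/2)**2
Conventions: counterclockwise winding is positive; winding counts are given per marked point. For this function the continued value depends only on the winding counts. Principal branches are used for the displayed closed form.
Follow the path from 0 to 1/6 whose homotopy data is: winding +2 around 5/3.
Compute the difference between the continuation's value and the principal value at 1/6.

Continued minus principal equals 0.

The rational part is single-valued and drops out of the difference; each branch term changes only by its own monodromy.
(19/18)*sqrt(1 - z/(5/3)): winding +2 is even, the square root returns to the same sheet, contribution 0.
Summing the contributions at z = 1/6 gives 0.


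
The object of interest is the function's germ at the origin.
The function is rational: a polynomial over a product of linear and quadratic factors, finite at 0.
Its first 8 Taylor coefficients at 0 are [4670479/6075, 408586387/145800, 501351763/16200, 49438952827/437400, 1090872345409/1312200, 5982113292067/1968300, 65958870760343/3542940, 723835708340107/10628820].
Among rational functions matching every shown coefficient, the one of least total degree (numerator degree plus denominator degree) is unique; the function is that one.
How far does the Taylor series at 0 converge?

The radius of convergence is 3/11.

No rational of total degree below 6 reproduces all 8 coefficients; solving the [1/5] Pade equations on them gives f(τ) = (τ/40 - 29/25)/((τ - 3/11)**3*(τ + 3/11)**2), whose expansion matches every shown term.
Denominator factor (τ + 3/11)^2: pole of order 2 at -3/11, modulus 3/11.
Denominator factor (τ - 3/11)^3: pole of order 3 at 3/11, modulus 3/11.
The radius of convergence is the smallest modulus among the singular points: 3/11.


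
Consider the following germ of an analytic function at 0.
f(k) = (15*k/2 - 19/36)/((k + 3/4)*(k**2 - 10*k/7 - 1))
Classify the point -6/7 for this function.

Denominator factors: k + 3/4 = -3/28 at k = -6/7; k**2 - 10*k/7 - 1 = 47/49 at k = -6/7 — none vanishes.
So the germ continues analytically to -6/7.

The point is a regular point.


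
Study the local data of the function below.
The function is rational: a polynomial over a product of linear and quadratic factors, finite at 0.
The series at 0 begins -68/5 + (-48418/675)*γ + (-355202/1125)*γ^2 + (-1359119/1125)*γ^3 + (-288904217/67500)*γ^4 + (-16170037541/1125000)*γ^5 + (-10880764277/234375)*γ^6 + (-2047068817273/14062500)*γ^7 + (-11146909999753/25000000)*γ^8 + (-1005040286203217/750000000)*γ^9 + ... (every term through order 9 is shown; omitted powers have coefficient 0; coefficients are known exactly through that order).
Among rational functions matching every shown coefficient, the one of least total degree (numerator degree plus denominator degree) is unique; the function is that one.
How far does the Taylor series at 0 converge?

The radius of convergence is 2/5.

No rational of total degree below 8 reproduces all 10 coefficients; solving the [2/6] Pade equations on them gives f(γ) = (-31*γ**2/18 + 8*γ/27 + 17/10)/((γ - 2/5)**3*(γ + 5/4)**3), whose expansion matches every shown term.
Denominator factor (γ - 2/5)^3: pole of order 3 at 2/5, modulus 2/5.
Denominator factor (γ + 5/4)^3: pole of order 3 at -5/4, modulus 5/4.
The radius of convergence is the smallest modulus among the singular points: 2/5.


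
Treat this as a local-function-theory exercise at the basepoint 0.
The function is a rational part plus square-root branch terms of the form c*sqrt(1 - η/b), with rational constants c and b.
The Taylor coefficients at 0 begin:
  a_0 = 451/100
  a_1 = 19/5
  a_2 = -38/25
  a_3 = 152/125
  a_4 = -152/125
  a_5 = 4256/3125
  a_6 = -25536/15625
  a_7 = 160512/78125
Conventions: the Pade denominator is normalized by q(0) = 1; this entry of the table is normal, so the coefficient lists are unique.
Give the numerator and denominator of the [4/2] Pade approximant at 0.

The Pade approximant has numerator coefficients [451/100, 4582/375, 5588/625, 152/125, -152/1875]; denominator coefficients [1, 28/15, 56/75].

Taylor coefficients needed (read off): a_0 = 451/100, a_1 = 19/5, a_2 = -38/25, a_3 = 152/125, a_4 = -152/125, a_5 = 4256/3125, a_6 = -25536/15625.
Write the denominator as Q(η) = 1 + q1*η + q2*η^2. Requiring Q*f - P = O(η^7) with deg P <= 4 kills the coefficients of η^5..η^6 in Q*f:
  η^5: a_5 + q1*a_4 + q2*a_3 = 0, i.e. 4256/3125 + (-152/125)*q1 + (152/125)*q2 = 0.
  η^6: a_6 + q1*a_5 + q2*a_4 = 0, i.e. -25536/15625 + (4256/3125)*q1 + (-152/125)*q2 = 0.
Solving this linear system: q1 = 28/15, q2 = 56/75.
The numerator is Q*f truncated at degree 4: P0 = a_0 = 451/100; P1 = a_1 + q1*a_0 = 4582/375; P2 = a_2 + q1*a_1 + q2*a_0 = 5588/625; P3 = a_3 + q1*a_2 + q2*a_1 = 152/125; P4 = a_4 + q1*a_3 + q2*a_2 = -152/1875.


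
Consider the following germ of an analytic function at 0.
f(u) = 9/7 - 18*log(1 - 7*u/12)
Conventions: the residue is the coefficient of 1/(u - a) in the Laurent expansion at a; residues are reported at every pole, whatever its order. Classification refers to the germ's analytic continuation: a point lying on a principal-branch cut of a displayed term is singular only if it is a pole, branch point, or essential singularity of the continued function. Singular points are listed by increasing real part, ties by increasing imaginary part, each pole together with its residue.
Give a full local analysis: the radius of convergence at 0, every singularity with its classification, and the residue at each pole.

Radius of convergence at 0: 12/7.
At 12/7: a logarithmic branch point.

Branch term (-18)*log(1 - u/(12/7)): its argument vanishes at u = 12/7, a logarithmic branch point, modulus 12/7.
The radius of convergence is the smallest modulus among the singular points: 12/7.


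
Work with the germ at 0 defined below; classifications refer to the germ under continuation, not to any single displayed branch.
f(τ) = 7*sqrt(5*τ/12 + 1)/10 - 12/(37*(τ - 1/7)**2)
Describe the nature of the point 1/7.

The point is a pole of order 2.

The denominator factor τ - 1/7 vanishes at 1/7 and appears to the power 2; the numerator there equals -12/37, nonzero, and no other factor vanishes.
The branch terms are analytic at this point.
Hence a pole whose order is the multiplicity, 2.


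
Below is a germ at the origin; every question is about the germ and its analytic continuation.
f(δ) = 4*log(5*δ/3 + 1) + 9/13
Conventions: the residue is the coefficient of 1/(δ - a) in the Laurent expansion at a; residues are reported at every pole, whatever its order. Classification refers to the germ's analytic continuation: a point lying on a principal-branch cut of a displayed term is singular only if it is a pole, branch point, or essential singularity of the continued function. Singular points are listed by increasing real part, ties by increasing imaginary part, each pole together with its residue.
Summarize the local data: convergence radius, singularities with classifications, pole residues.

Branch term (4)*log(1 - δ/(-3/5)): its argument vanishes at δ = -3/5, a logarithmic branch point, modulus 3/5.
The radius of convergence is the smallest modulus among the singular points: 3/5.

Radius of convergence at 0: 3/5.
At -3/5: a logarithmic branch point.


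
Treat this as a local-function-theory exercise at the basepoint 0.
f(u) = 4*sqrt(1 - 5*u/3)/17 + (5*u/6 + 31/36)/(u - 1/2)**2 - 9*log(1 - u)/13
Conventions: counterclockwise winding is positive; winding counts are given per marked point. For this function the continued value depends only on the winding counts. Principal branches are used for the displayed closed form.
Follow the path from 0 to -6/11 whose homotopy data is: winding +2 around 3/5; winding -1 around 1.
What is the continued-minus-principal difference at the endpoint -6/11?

Continued minus principal equals (18/13)*pi*i.

The rational part is single-valued and drops out of the difference; each branch term changes only by its own monodromy.
(4/17)*sqrt(1 - u/(3/5)): winding +2 is even, the square root returns to the same sheet, contribution 0.
(-9/13)*log(1 - u/(1)): each positive loop around 1 adds 2*pi*i to the log, so winding -1 contributes (-9/13)*(-1)*2*pi*i = (18/13)*pi*i.
Summing the contributions at u = -6/11 gives (18/13)*pi*i.


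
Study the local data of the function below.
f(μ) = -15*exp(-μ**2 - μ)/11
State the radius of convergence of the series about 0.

The radius of convergence is infinite.

The factor exp(-μ**2 - μ) is entire and contributes no finite singular point.
The polynomial part has no poles.
No finite singular points: the Taylor series at 0 converges everywhere.


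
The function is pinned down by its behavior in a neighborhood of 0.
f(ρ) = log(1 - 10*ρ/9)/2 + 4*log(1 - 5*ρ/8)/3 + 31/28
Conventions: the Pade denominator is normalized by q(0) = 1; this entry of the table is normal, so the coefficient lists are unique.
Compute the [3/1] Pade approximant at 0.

Taylor coefficients needed (expand at 0): a_0 = 31/28, a_1 = -25/18, a_2 = -1475/2592, a_3 = -94375/279936, a_4 = -6486875/26873856.
Write the denominator as Q(ρ) = 1 + q1*ρ. Requiring Q*f - P = O(ρ^5) with deg P <= 3 kills the coefficients of ρ^4..ρ^4 in Q*f:
  ρ^4: a_4 + q1*a_3 = 0, i.e. -6486875/26873856 + (-94375/279936)*q1 = 0.
Solving this linear system: q1 = -10379/14496.
The numerator is Q*f truncated at degree 3: P0 = a_0 = 31/28; P1 = a_1 + q1*a_0 = -2656447/1217664; P2 = a_2 + q1*a_1 = 332975/782784; P3 = a_3 + q1*a_2 = 23776225/338162688.

The Pade approximant has numerator coefficients [31/28, -2656447/1217664, 332975/782784, 23776225/338162688]; denominator coefficients [1, -10379/14496].


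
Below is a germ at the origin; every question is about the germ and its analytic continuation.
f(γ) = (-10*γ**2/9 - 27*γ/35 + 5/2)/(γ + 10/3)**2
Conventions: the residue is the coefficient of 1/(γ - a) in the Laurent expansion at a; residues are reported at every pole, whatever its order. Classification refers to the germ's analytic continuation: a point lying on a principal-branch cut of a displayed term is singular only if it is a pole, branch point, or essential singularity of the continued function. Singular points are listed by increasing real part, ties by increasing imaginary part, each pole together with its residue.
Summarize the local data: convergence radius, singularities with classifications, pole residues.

Radius of convergence at 0: 10/3.
At -10/3: a pole of order 2; residue 6271/945.

Denominator factor (γ + 10/3)^2: pole of order 2 at -10/3, modulus 10/3.
The radius of convergence is the smallest modulus among the singular points: 10/3.
At the order-2 pole -10/3 set g(γ) = (γ - (-10/3))^2*f(γ) = -10*γ**2/9 - 27*γ/35 + 5/2.
Order-2 pole: residue = g'(a); g'(-10/3) = 6271/945, so the residue is 6271/945.


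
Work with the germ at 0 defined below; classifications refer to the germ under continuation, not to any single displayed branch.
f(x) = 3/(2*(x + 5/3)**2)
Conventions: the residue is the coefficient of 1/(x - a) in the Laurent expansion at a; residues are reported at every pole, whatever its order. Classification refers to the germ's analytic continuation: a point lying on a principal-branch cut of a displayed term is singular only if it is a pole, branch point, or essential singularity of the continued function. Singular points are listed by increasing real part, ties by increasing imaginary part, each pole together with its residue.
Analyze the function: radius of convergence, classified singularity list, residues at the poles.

Radius of convergence at 0: 5/3.
At -5/3: a pole of order 2; residue 0.

Denominator factor (x + 5/3)^2: pole of order 2 at -5/3, modulus 5/3.
The radius of convergence is the smallest modulus among the singular points: 5/3.
At the order-2 pole -5/3 set g(x) = (x - (-5/3))^2*f(x) = 3/2.
Order-2 pole: residue = g'(a); g'(-5/3) = 0, so the residue is 0.


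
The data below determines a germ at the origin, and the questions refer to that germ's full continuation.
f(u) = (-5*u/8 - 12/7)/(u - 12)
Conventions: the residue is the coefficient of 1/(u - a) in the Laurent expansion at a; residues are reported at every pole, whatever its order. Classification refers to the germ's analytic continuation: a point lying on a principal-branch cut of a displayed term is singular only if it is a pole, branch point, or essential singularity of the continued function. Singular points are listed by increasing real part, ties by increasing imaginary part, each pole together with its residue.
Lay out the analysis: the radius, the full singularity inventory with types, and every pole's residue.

Denominator factor (u - 12): pole of order 1 at 12, modulus 12.
The radius of convergence is the smallest modulus among the singular points: 12.
At the order-1 pole 12 set g(u) = (u - (12))*f(u) = -5*u/8 - 12/7.
Simple pole: residue = g(a) at a = 12, which is -129/14.

Radius of convergence at 0: 12.
At 12: a pole of order 1; residue -129/14.


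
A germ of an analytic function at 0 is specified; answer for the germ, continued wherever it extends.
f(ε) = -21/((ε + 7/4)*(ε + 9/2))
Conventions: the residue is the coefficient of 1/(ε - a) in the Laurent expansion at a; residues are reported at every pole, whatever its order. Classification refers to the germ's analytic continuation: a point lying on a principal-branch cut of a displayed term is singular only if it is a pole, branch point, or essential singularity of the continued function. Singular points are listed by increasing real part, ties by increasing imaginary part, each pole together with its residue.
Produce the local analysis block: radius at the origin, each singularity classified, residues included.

Denominator factor (ε + 7/4): pole of order 1 at -7/4, modulus 7/4.
Denominator factor (ε + 9/2): pole of order 1 at -9/2, modulus 9/2.
The radius of convergence is the smallest modulus among the singular points: 7/4.
At the order-1 pole -9/2 set g(ε) = (ε - (-9/2))*f(ε) = -21/(ε + 7/4).
Simple pole: residue = g(a) at a = -9/2, which is 84/11.
At the order-1 pole -7/4 set g(ε) = (ε - (-7/4))*f(ε) = -21/(ε + 9/2).
Simple pole: residue = g(a) at a = -7/4, which is -84/11.
List the singular points by increasing real part (a conjugate pair: the negative imaginary part first).

Radius of convergence at 0: 7/4.
At -9/2: a pole of order 1; residue 84/11.
At -7/4: a pole of order 1; residue -84/11.


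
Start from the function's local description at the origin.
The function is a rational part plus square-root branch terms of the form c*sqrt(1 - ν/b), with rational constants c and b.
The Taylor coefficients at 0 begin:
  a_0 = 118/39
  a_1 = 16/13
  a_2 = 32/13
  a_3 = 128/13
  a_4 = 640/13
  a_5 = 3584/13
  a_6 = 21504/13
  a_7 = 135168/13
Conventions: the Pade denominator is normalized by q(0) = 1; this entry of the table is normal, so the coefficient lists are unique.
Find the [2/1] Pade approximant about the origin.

The Pade approximant has numerator coefficients [118/39, -424/39, -32/13]; denominator coefficients [1, -4].

Taylor coefficients needed (read off): a_0 = 118/39, a_1 = 16/13, a_2 = 32/13, a_3 = 128/13.
Write the denominator as Q(ν) = 1 + q1*ν. Requiring Q*f - P = O(ν^4) with deg P <= 2 kills the coefficients of ν^3..ν^3 in Q*f:
  ν^3: a_3 + q1*a_2 = 0, i.e. 128/13 + (32/13)*q1 = 0.
Solving this linear system: q1 = -4.
The numerator is Q*f truncated at degree 2: P0 = a_0 = 118/39; P1 = a_1 + q1*a_0 = -424/39; P2 = a_2 + q1*a_1 = -32/13.


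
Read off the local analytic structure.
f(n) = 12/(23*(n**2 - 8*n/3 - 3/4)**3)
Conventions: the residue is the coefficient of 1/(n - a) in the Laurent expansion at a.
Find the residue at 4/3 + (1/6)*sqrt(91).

The factor n**2 - 8*n/3 - 3/4 splits as (n - a)(n - a') with a = 4/3 + (1/6)*sqrt(91), a' = 4/3 - (1/6)*sqrt(91). At the order-3 pole a set g(n) = (n - a)^3*f(n) = [12/23] / (n - a')^3.
Order-3 pole: residue = g''(a)/2; g''(4/3 + (1/6)*sqrt(91)) = (34992/17332133)*sqrt(91), so the residue is (17496/17332133)*sqrt(91).

The residue is (17496/17332133)*sqrt(91).


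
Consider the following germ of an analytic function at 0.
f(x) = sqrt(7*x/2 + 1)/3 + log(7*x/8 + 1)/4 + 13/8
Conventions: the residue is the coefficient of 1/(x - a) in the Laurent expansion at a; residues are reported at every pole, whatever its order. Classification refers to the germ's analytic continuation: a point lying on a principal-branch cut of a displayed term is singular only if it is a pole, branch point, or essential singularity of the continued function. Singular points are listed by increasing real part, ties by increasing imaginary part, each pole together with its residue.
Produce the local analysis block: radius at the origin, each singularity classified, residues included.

Radius of convergence at 0: 2/7.
At -8/7: a logarithmic branch point.
At -2/7: an algebraic (square-root) branch point.

Branch term (1/3)*sqrt(1 - x/(-2/7)): its argument vanishes at x = -2/7, a square-root branch point, modulus 2/7.
Branch term (1/4)*log(1 - x/(-8/7)): its argument vanishes at x = -8/7, a logarithmic branch point, modulus 8/7.
The radius of convergence is the smallest modulus among the singular points: 2/7.
List the singular points by increasing real part (a conjugate pair: the negative imaginary part first).


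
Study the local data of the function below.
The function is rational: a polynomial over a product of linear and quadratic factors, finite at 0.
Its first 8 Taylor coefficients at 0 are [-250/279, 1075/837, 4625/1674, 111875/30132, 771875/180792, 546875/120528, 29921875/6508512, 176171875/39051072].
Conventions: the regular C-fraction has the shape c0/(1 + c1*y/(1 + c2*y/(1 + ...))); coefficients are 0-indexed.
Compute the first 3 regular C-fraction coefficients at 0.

Taylor coefficients (read off): a_0 = -250/279, a_1 = 1075/837, a_2 = 4625/1674.
c0 = a_0 = -250/279. Peel one level at a time: if S = 1 + c*y/S' with S'(0) = 1, then c is the y-coefficient of S and S' = c*y/(S - 1).
S_1 = c0/f = 1 + (43/30)*y + (1156/225)*y^2 + ...; c1 = 43/30.
S_2 = c1*y/(S_1 - 1) = 1 + (-2312/645)*y + ...; c2 = -2312/645.

The regular C-fraction coefficients are [-250/279, 43/30, -2312/645].


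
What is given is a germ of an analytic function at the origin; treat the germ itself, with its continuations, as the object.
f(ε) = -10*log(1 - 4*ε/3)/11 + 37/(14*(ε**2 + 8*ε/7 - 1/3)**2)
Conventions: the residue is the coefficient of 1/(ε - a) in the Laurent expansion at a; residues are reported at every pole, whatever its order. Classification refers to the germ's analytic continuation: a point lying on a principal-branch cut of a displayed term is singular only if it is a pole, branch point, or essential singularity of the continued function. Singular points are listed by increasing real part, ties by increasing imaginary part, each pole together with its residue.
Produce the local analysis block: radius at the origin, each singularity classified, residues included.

Radius of convergence at 0: -4/7 + (1/21)*sqrt(291).
At -4/7 - (1/21)*sqrt(291): a pole of order 2; residue (5439/75272)*sqrt(291).
At -4/7 + (1/21)*sqrt(291): a pole of order 2; residue -(5439/75272)*sqrt(291).
At 3/4: a logarithmic branch point.

Denominator factor (ε**2 + 8*ε/7 - 1/3)^2: discriminant 388/147, real irrational roots -4/7 + (1/21)*sqrt(291) and -4/7 - (1/21)*sqrt(291); poles of order 2, moduli -4/7 + (1/21)*sqrt(291) and 4/7 + (1/21)*sqrt(291).
Branch term (-10/11)*log(1 - ε/(3/4)): its argument vanishes at ε = 3/4, a logarithmic branch point, modulus 3/4.
The radius of convergence is the smallest modulus among the singular points: -4/7 + (1/21)*sqrt(291).
The branch term is analytic at -4/7 - (1/21)*sqrt(291) and contributes nothing to the residue; only the rational part matters.
The factor ε**2 + 8*ε/7 - 1/3 splits as (ε - a)(ε - a') with a = -4/7 - (1/21)*sqrt(291), a' = -4/7 + (1/21)*sqrt(291). At the order-2 pole a set g(ε) = (ε - a)^2*(rational part) = [37/14] / (ε - a')^2.
Order-2 pole: residue = g'(a); g'(-4/7 - (1/21)*sqrt(291)) = (5439/75272)*sqrt(291), so the residue is (5439/75272)*sqrt(291).
The branch term is analytic at -4/7 + (1/21)*sqrt(291) and contributes nothing to the residue; only the rational part matters.
The factor ε**2 + 8*ε/7 - 1/3 splits as (ε - a)(ε - a') with a = -4/7 + (1/21)*sqrt(291), a' = -4/7 - (1/21)*sqrt(291). At the order-2 pole a set g(ε) = (ε - a)^2*(rational part) = [37/14] / (ε - a')^2.
Order-2 pole: residue = g'(a); g'(-4/7 + (1/21)*sqrt(291)) = -(5439/75272)*sqrt(291), so the residue is -(5439/75272)*sqrt(291).
List the singular points by increasing real part (a conjugate pair: the negative imaginary part first).


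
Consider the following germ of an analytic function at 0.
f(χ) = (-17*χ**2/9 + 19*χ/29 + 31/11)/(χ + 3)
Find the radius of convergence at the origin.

Denominator factor (χ + 3): pole of order 1 at -3, modulus 3.
The radius of convergence is the smallest modulus among the singular points: 3.

The radius of convergence is 3.


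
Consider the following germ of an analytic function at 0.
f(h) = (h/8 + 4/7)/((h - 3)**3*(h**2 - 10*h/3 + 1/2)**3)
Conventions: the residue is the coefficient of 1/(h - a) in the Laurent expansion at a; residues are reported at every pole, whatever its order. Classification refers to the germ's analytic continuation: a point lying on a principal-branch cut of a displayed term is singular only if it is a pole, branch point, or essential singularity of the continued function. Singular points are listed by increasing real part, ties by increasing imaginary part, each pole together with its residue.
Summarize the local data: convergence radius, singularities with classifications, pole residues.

Radius of convergence at 0: 5/3 - (1/6)*sqrt(82).
At 5/3 - (1/6)*sqrt(82): a pole of order 3; residue 14213/21 - (1730807033/23157456)*sqrt(82).
At 3: a pole of order 3; residue -28426/21.
At 5/3 + (1/6)*sqrt(82): a pole of order 3; residue 14213/21 + (1730807033/23157456)*sqrt(82).


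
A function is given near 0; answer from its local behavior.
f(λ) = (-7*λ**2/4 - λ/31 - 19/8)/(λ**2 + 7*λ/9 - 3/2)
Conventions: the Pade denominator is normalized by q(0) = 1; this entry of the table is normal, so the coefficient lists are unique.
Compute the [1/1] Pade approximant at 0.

The Pade approximant has numerator coefficients [19/12, -1634848/393483]; denominator coefficients [1, -360554/114237].

Taylor coefficients needed (expand at 0): a_0 = 19/12, a_1 = 4231/5022, a_2 = 180277/67797.
Write the denominator as Q(λ) = 1 + q1*λ. Requiring Q*f - P = O(λ^3) with deg P <= 1 kills the coefficients of λ^2..λ^2 in Q*f:
  λ^2: a_2 + q1*a_1 = 0, i.e. 180277/67797 + (4231/5022)*q1 = 0.
Solving this linear system: q1 = -360554/114237.
The numerator is Q*f truncated at degree 1: P0 = a_0 = 19/12; P1 = a_1 + q1*a_0 = -1634848/393483.


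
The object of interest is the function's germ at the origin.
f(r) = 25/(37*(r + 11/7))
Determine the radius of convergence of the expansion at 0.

Denominator factor (r + 11/7): pole of order 1 at -11/7, modulus 11/7.
The radius of convergence is the smallest modulus among the singular points: 11/7.

The radius of convergence is 11/7.


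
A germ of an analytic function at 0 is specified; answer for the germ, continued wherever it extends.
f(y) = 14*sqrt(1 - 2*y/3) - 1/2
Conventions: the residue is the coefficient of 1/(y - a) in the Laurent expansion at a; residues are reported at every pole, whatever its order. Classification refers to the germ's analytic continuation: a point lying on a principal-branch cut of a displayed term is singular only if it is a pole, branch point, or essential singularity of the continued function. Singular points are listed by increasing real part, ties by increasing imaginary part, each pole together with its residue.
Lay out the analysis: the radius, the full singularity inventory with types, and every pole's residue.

Radius of convergence at 0: 3/2.
At 3/2: an algebraic (square-root) branch point.

Branch term (14)*sqrt(1 - y/(3/2)): its argument vanishes at y = 3/2, a square-root branch point, modulus 3/2.
The radius of convergence is the smallest modulus among the singular points: 3/2.


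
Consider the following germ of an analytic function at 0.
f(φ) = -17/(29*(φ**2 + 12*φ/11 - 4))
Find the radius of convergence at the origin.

The radius of convergence is -6/11 + (2/11)*sqrt(130).

Denominator factor (φ**2 + 12*φ/11 - 4): discriminant 2080/121, real irrational roots -6/11 + (2/11)*sqrt(130) and -6/11 - (2/11)*sqrt(130); poles of order 1, moduli -6/11 + (2/11)*sqrt(130) and 6/11 + (2/11)*sqrt(130).
The radius of convergence is the smallest modulus among the singular points: -6/11 + (2/11)*sqrt(130).


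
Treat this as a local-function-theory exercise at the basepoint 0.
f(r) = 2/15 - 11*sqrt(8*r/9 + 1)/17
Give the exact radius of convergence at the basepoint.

Branch term (-11/17)*sqrt(1 - r/(-9/8)): its argument vanishes at r = -9/8, a square-root branch point, modulus 9/8.
The radius of convergence is the smallest modulus among the singular points: 9/8.

The radius of convergence is 9/8.


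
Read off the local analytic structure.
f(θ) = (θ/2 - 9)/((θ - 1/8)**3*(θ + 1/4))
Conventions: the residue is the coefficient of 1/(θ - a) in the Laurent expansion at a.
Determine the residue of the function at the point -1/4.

The residue is 4672/27.

At the order-1 pole -1/4 set g(θ) = (θ - (-1/4))*f(θ) = (θ/2 - 9)/(θ - 1/8)**3.
Simple pole: residue = g(a) at a = -1/4, which is 4672/27.


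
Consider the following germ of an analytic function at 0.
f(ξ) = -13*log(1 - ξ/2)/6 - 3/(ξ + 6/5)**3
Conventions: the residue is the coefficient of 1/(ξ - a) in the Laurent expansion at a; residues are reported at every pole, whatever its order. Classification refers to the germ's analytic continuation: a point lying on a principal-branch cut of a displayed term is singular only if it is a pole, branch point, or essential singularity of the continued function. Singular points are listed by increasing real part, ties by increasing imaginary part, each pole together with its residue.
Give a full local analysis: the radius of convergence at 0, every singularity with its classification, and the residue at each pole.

Radius of convergence at 0: 6/5.
At -6/5: a pole of order 3; residue 0.
At 2: a logarithmic branch point.

Denominator factor (ξ + 6/5)^3: pole of order 3 at -6/5, modulus 6/5.
Branch term (-13/6)*log(1 - ξ/(2)): its argument vanishes at ξ = 2, a logarithmic branch point, modulus 2.
The radius of convergence is the smallest modulus among the singular points: 6/5.
The branch term is analytic at -6/5 and contributes nothing to the residue; only the rational part matters.
At the order-3 pole -6/5 set g(ξ) = (ξ - (-6/5))^3*(rational part) = -3.
Order-3 pole: residue = g''(a)/2; g''(-6/5) = 0, so the residue is 0.
List the singular points by increasing real part (a conjugate pair: the negative imaginary part first).
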